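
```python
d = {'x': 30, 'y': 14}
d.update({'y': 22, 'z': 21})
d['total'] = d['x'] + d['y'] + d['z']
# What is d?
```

After line 1: d = {'x': 30, 'y': 14}
After line 2 (y overwritten, z added): d = {'x': 30, 'y': 22, 'z': 21}
After line 3 (total = 30 + 22 + 21 = 73): d = {'x': 30, 'y': 22, 'z': 21, 'total': 73}

{'x': 30, 'y': 22, 'z': 21, 'total': 73}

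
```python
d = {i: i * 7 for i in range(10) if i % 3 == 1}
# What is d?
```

{1: 7, 4: 28, 7: 49}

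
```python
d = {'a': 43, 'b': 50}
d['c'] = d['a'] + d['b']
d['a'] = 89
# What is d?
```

After line 1: d = {'a': 43, 'b': 50}
After line 2 (d['c'] = 43 + 50): d = {'a': 43, 'b': 50, 'c': 93}
After line 3: d = {'a': 89, 'b': 50, 'c': 93}

{'a': 89, 'b': 50, 'c': 93}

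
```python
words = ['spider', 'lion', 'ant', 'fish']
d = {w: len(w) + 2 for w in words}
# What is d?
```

{'spider': 8, 'lion': 6, 'ant': 5, 'fish': 6}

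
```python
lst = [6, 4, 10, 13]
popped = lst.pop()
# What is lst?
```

[6, 4, 10]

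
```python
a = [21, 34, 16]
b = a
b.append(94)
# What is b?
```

After line 1: a = [21, 34, 16]
After line 2 (b = a is an alias, same object): a = [21, 34, 16], b = [21, 34, 16]
After line 3 (b.append mutates the shared list): a = [21, 34, 16, 94], b = [21, 34, 16, 94]

[21, 34, 16, 94]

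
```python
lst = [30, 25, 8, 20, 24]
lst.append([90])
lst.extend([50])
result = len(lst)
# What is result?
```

After line 1: lst = [30, 25, 8, 20, 24]
After line 2 (append adds [90] as single element): lst = [30, 25, 8, 20, 24, [90]]
After line 3 (extend unpacks [50], adds 50): lst = [30, 25, 8, 20, 24, [90], 50]
After line 4: result = len(lst) = 7

7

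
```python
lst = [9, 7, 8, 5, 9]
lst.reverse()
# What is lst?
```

[9, 5, 8, 7, 9]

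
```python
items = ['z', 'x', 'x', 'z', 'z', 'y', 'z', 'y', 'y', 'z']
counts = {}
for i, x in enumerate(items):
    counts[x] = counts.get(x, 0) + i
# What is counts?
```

Initial: counts = {}, items = ['z', 'x', 'x', 'z', 'z', 'y', 'z', 'y', 'y', 'z']
i=0, x='z': counts = {'z': 0}
i=1, x='x': counts = {'z': 0, 'x': 1}
i=2, x='x': counts = {'z': 0, 'x': 3}
i=3, x='z': counts = {'z': 3, 'x': 3}
i=4, x='z': counts = {'z': 7, 'x': 3}
i=5, x='y': counts = {'z': 7, 'x': 3, 'y': 5}
i=6, x='z': counts = {'z': 13, 'x': 3, 'y': 5}
i=7, x='y': counts = {'z': 13, 'x': 3, 'y': 12}
i=8, x='y': counts = {'z': 13, 'x': 3, 'y': 20}
i=9, x='z': counts = {'z': 22, 'x': 3, 'y': 20}

{'z': 22, 'x': 3, 'y': 20}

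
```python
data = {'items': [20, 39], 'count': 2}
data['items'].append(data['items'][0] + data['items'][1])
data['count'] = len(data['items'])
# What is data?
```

After line 1: data = {'items': [20, 39], 'count': 2}
After line 2 (append 20 + 39 = 59): data = {'items': [20, 39, 59], 'count': 2}
After line 3 (count = len(items) = 3): data = {'items': [20, 39, 59], 'count': 3}

{'items': [20, 39, 59], 'count': 3}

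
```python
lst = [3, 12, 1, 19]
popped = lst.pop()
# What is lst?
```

[3, 12, 1]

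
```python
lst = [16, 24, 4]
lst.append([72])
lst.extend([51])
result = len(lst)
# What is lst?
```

After line 1: lst = [16, 24, 4]
After line 2 (append adds [72] as single element): lst = [16, 24, 4, [72]]
After line 3 (extend unpacks [51], adds 51): lst = [16, 24, 4, [72], 51]
After line 4: result = len(lst) = 5

[16, 24, 4, [72], 51]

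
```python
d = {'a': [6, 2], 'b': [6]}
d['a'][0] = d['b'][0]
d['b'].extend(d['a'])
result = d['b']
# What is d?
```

After line 1: d = {'a': [6, 2], 'b': [6]}
After line 2 (a[0] = b[0] = 6): d = {'a': [6, 2], 'b': [6]}
After line 3 (b.extend(a) appends [6, 2]): d = {'a': [6, 2], 'b': [6, 6, 2]}
After line 4: result = d['b'] = [6, 6, 2]

{'a': [6, 2], 'b': [6, 6, 2]}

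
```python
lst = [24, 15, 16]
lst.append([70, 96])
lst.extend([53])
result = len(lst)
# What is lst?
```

After line 1: lst = [24, 15, 16]
After line 2 (append adds [70, 96] as single element): lst = [24, 15, 16, [70, 96]]
After line 3 (extend unpacks [53], adds 53): lst = [24, 15, 16, [70, 96], 53]
After line 4: result = len(lst) = 5

[24, 15, 16, [70, 96], 53]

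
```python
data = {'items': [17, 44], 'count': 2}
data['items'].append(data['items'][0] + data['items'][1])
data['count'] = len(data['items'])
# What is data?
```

After line 1: data = {'items': [17, 44], 'count': 2}
After line 2 (append 17 + 44 = 61): data = {'items': [17, 44, 61], 'count': 2}
After line 3 (count = len(items) = 3): data = {'items': [17, 44, 61], 'count': 3}

{'items': [17, 44, 61], 'count': 3}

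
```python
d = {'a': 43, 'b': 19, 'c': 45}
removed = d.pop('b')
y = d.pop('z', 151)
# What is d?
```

After line 1: d = {'a': 43, 'b': 19, 'c': 45}
After line 2 (pop 'b' returns 19): d = {'a': 43, 'c': 45}, removed = 19
After line 3 (pop 'z' missing, returns default 151): d = {'a': 43, 'c': 45}, y = 151

{'a': 43, 'c': 45}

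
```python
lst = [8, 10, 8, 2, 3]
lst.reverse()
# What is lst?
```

[3, 2, 8, 10, 8]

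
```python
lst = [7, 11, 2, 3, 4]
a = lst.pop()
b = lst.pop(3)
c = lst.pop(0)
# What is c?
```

After line 1: lst = [7, 11, 2, 3, 4]
After line 2 (pop() -> a = 4): lst = [7, 11, 2, 3]
After line 3 (pop(3) -> b = 3): lst = [7, 11, 2]
After line 4 (pop(0) -> c = 7): lst = [11, 2]

7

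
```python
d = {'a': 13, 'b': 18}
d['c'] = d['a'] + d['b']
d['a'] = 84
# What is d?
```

After line 1: d = {'a': 13, 'b': 18}
After line 2 (d['c'] = 13 + 18): d = {'a': 13, 'b': 18, 'c': 31}
After line 3: d = {'a': 84, 'b': 18, 'c': 31}

{'a': 84, 'b': 18, 'c': 31}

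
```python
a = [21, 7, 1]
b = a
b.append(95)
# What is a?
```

After line 1: a = [21, 7, 1]
After line 2 (b = a is an alias, same object): a = [21, 7, 1], b = [21, 7, 1]
After line 3 (b.append mutates the shared list): a = [21, 7, 1, 95], b = [21, 7, 1, 95]

[21, 7, 1, 95]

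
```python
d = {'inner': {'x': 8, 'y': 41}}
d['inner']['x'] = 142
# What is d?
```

After line 1: d = {'inner': {'x': 8, 'y': 41}}
After line 2 (inner x overwritten): d = {'inner': {'x': 142, 'y': 41}}

{'inner': {'x': 142, 'y': 41}}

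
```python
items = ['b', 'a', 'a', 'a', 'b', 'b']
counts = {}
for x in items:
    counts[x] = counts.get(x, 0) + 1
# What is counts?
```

Initial: counts = {}, items = ['b', 'a', 'a', 'a', 'b', 'b']
See 'b': counts = {'b': 1}
See 'a': counts = {'b': 1, 'a': 1}
See 'a': counts = {'b': 1, 'a': 2}
See 'a': counts = {'b': 1, 'a': 3}
See 'b': counts = {'b': 2, 'a': 3}
See 'b': counts = {'b': 3, 'a': 3}

{'b': 3, 'a': 3}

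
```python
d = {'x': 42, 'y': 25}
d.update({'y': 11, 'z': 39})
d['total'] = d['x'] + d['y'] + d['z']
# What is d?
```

After line 1: d = {'x': 42, 'y': 25}
After line 2 (y overwritten, z added): d = {'x': 42, 'y': 11, 'z': 39}
After line 3 (total = 42 + 11 + 39 = 92): d = {'x': 42, 'y': 11, 'z': 39, 'total': 92}

{'x': 42, 'y': 11, 'z': 39, 'total': 92}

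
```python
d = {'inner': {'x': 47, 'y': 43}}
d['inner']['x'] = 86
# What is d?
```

After line 1: d = {'inner': {'x': 47, 'y': 43}}
After line 2 (inner x overwritten): d = {'inner': {'x': 86, 'y': 43}}

{'inner': {'x': 86, 'y': 43}}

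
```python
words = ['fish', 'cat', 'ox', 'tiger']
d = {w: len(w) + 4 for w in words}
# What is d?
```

{'fish': 8, 'cat': 7, 'ox': 6, 'tiger': 9}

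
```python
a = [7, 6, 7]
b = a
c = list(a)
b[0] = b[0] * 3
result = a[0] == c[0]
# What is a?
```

After line 1: a = [7, 6, 7]
After line 2 (b = a, alias): a = [7, 6, 7], b = [7, 6, 7]
After line 3 (c = list(a) is a copy, new object): c = [7, 6, 7]
After line 4 (b[0] = 7 * 3 = 21; mutates shared a/b): a = b = [21, 6, 7], c = [7, 6, 7]
After line 5 (a[0] = 21, c[0] = 7; result = False)

[21, 6, 7]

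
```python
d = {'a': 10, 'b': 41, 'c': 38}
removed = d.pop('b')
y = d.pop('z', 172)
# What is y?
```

After line 1: d = {'a': 10, 'b': 41, 'c': 38}
After line 2 (pop 'b' returns 41): d = {'a': 10, 'c': 38}, removed = 41
After line 3 (pop 'z' missing, returns default 172): d = {'a': 10, 'c': 38}, y = 172

172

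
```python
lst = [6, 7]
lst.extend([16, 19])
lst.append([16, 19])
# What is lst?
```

After line 1: lst = [6, 7]
After line 2 (extend unpacks [16, 19]): lst = [6, 7, 16, 19]
After line 3 (append adds [16, 19] as single element): lst = [6, 7, 16, 19, [16, 19]]

[6, 7, 16, 19, [16, 19]]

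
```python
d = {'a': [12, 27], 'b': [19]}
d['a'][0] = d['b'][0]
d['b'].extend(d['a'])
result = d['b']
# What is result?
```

After line 1: d = {'a': [12, 27], 'b': [19]}
After line 2 (a[0] = b[0] = 19): d = {'a': [19, 27], 'b': [19]}
After line 3 (b.extend(a) appends [19, 27]): d = {'a': [19, 27], 'b': [19, 19, 27]}
After line 4: result = d['b'] = [19, 19, 27]

[19, 19, 27]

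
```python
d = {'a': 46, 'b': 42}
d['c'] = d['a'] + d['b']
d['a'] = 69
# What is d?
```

After line 1: d = {'a': 46, 'b': 42}
After line 2 (d['c'] = 46 + 42): d = {'a': 46, 'b': 42, 'c': 88}
After line 3: d = {'a': 69, 'b': 42, 'c': 88}

{'a': 69, 'b': 42, 'c': 88}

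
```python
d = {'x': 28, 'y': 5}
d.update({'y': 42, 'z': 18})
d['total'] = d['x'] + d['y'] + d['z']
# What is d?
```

After line 1: d = {'x': 28, 'y': 5}
After line 2 (y overwritten, z added): d = {'x': 28, 'y': 42, 'z': 18}
After line 3 (total = 28 + 42 + 18 = 88): d = {'x': 28, 'y': 42, 'z': 18, 'total': 88}

{'x': 28, 'y': 42, 'z': 18, 'total': 88}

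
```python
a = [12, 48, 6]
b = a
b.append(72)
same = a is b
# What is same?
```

After line 1: a = [12, 48, 6]
After line 2 (b = a is an alias, same object): a = [12, 48, 6], b = [12, 48, 6]
After line 3 (b.append mutates the shared list): a = [12, 48, 6, 72], b = [12, 48, 6, 72]
After line 4 (same = a is b; same object -> True): same = True

True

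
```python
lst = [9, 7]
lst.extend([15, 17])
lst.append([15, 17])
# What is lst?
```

After line 1: lst = [9, 7]
After line 2 (extend unpacks [15, 17]): lst = [9, 7, 15, 17]
After line 3 (append adds [15, 17] as single element): lst = [9, 7, 15, 17, [15, 17]]

[9, 7, 15, 17, [15, 17]]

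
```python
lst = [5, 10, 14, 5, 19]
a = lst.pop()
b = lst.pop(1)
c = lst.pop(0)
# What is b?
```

After line 1: lst = [5, 10, 14, 5, 19]
After line 2 (pop() -> a = 19): lst = [5, 10, 14, 5]
After line 3 (pop(1) -> b = 10): lst = [5, 14, 5]
After line 4 (pop(0) -> c = 5): lst = [14, 5]

10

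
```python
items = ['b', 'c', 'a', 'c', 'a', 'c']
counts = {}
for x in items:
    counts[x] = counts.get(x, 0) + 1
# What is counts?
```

Initial: counts = {}, items = ['b', 'c', 'a', 'c', 'a', 'c']
See 'b': counts = {'b': 1}
See 'c': counts = {'b': 1, 'c': 1}
See 'a': counts = {'b': 1, 'c': 1, 'a': 1}
See 'c': counts = {'b': 1, 'c': 2, 'a': 1}
See 'a': counts = {'b': 1, 'c': 2, 'a': 2}
See 'c': counts = {'b': 1, 'c': 3, 'a': 2}

{'b': 1, 'c': 3, 'a': 2}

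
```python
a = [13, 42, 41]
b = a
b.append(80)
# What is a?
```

After line 1: a = [13, 42, 41]
After line 2 (b = a is an alias, same object): a = [13, 42, 41], b = [13, 42, 41]
After line 3 (b.append mutates the shared list): a = [13, 42, 41, 80], b = [13, 42, 41, 80]

[13, 42, 41, 80]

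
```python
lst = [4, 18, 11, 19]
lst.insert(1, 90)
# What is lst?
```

[4, 90, 18, 11, 19]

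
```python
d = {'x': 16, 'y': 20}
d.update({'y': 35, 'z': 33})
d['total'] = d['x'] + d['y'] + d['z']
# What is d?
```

After line 1: d = {'x': 16, 'y': 20}
After line 2 (y overwritten, z added): d = {'x': 16, 'y': 35, 'z': 33}
After line 3 (total = 16 + 35 + 33 = 84): d = {'x': 16, 'y': 35, 'z': 33, 'total': 84}

{'x': 16, 'y': 35, 'z': 33, 'total': 84}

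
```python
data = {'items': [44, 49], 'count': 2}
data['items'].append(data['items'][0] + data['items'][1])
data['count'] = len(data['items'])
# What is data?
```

After line 1: data = {'items': [44, 49], 'count': 2}
After line 2 (append 44 + 49 = 93): data = {'items': [44, 49, 93], 'count': 2}
After line 3 (count = len(items) = 3): data = {'items': [44, 49, 93], 'count': 3}

{'items': [44, 49, 93], 'count': 3}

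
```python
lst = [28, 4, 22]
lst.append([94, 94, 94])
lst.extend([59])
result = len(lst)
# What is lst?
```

After line 1: lst = [28, 4, 22]
After line 2 (append adds [94, 94, 94] as single element): lst = [28, 4, 22, [94, 94, 94]]
After line 3 (extend unpacks [59], adds 59): lst = [28, 4, 22, [94, 94, 94], 59]
After line 4: result = len(lst) = 5

[28, 4, 22, [94, 94, 94], 59]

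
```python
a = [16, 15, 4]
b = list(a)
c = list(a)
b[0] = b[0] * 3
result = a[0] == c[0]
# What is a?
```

After line 1: a = [16, 15, 4]
After line 2 (b = list(a), copy): a = [16, 15, 4], b = [16, 15, 4]
After line 3 (c = list(a) is a copy, new object): c = [16, 15, 4]
After line 4 (b[0] = 16 * 3 = 48; only b mutates (copy)): a = [16, 15, 4], b = [48, 15, 4], c = [16, 15, 4]
After line 5 (a[0] = 16, c[0] = 16; result = True)

[16, 15, 4]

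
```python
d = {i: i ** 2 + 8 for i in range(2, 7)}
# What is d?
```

{2: 12, 3: 17, 4: 24, 5: 33, 6: 44}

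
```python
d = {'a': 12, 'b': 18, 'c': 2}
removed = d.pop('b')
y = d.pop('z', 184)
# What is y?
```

After line 1: d = {'a': 12, 'b': 18, 'c': 2}
After line 2 (pop 'b' returns 18): d = {'a': 12, 'c': 2}, removed = 18
After line 3 (pop 'z' missing, returns default 184): d = {'a': 12, 'c': 2}, y = 184

184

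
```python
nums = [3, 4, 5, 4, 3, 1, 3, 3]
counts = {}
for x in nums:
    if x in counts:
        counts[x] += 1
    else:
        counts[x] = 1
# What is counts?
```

Initial: counts = {}, nums = [3, 4, 5, 4, 3, 1, 3, 3]
See 3: counts = {3: 1}
See 4: counts = {3: 1, 4: 1}
See 5: counts = {3: 1, 4: 1, 5: 1}
See 4: counts = {3: 1, 4: 2, 5: 1}
See 3: counts = {3: 2, 4: 2, 5: 1}
See 1: counts = {3: 2, 4: 2, 5: 1, 1: 1}
See 3: counts = {3: 3, 4: 2, 5: 1, 1: 1}
See 3: counts = {3: 4, 4: 2, 5: 1, 1: 1}

{3: 4, 4: 2, 5: 1, 1: 1}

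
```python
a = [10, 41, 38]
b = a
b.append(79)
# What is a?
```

After line 1: a = [10, 41, 38]
After line 2 (b = a is an alias, same object): a = [10, 41, 38], b = [10, 41, 38]
After line 3 (b.append mutates the shared list): a = [10, 41, 38, 79], b = [10, 41, 38, 79]

[10, 41, 38, 79]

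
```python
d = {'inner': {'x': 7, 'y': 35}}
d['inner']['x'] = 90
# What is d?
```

After line 1: d = {'inner': {'x': 7, 'y': 35}}
After line 2 (inner x overwritten): d = {'inner': {'x': 90, 'y': 35}}

{'inner': {'x': 90, 'y': 35}}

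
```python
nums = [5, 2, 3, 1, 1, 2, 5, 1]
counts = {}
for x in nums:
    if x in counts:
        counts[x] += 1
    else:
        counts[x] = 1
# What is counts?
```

Initial: counts = {}, nums = [5, 2, 3, 1, 1, 2, 5, 1]
See 5: counts = {5: 1}
See 2: counts = {5: 1, 2: 1}
See 3: counts = {5: 1, 2: 1, 3: 1}
See 1: counts = {5: 1, 2: 1, 3: 1, 1: 1}
See 1: counts = {5: 1, 2: 1, 3: 1, 1: 2}
See 2: counts = {5: 1, 2: 2, 3: 1, 1: 2}
See 5: counts = {5: 2, 2: 2, 3: 1, 1: 2}
See 1: counts = {5: 2, 2: 2, 3: 1, 1: 3}

{5: 2, 2: 2, 3: 1, 1: 3}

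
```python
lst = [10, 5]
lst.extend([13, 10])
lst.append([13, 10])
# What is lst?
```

After line 1: lst = [10, 5]
After line 2 (extend unpacks [13, 10]): lst = [10, 5, 13, 10]
After line 3 (append adds [13, 10] as single element): lst = [10, 5, 13, 10, [13, 10]]

[10, 5, 13, 10, [13, 10]]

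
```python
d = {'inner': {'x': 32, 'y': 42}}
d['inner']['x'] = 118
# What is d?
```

After line 1: d = {'inner': {'x': 32, 'y': 42}}
After line 2 (inner x overwritten): d = {'inner': {'x': 118, 'y': 42}}

{'inner': {'x': 118, 'y': 42}}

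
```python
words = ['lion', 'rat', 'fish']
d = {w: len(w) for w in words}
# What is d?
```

{'lion': 4, 'rat': 3, 'fish': 4}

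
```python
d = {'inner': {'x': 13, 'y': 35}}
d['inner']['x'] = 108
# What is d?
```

After line 1: d = {'inner': {'x': 13, 'y': 35}}
After line 2 (inner x overwritten): d = {'inner': {'x': 108, 'y': 35}}

{'inner': {'x': 108, 'y': 35}}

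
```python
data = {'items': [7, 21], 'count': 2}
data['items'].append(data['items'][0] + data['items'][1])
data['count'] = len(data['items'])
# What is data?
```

After line 1: data = {'items': [7, 21], 'count': 2}
After line 2 (append 7 + 21 = 28): data = {'items': [7, 21, 28], 'count': 2}
After line 3 (count = len(items) = 3): data = {'items': [7, 21, 28], 'count': 3}

{'items': [7, 21, 28], 'count': 3}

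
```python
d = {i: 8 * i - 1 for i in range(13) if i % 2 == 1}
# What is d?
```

{1: 7, 3: 23, 5: 39, 7: 55, 9: 71, 11: 87}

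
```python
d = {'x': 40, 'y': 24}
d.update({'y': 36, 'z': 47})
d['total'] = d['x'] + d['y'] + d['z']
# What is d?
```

After line 1: d = {'x': 40, 'y': 24}
After line 2 (y overwritten, z added): d = {'x': 40, 'y': 36, 'z': 47}
After line 3 (total = 40 + 36 + 47 = 123): d = {'x': 40, 'y': 36, 'z': 47, 'total': 123}

{'x': 40, 'y': 36, 'z': 47, 'total': 123}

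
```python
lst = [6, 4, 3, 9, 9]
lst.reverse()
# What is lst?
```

[9, 9, 3, 4, 6]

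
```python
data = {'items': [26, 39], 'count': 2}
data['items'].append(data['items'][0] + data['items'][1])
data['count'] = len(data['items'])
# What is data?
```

After line 1: data = {'items': [26, 39], 'count': 2}
After line 2 (append 26 + 39 = 65): data = {'items': [26, 39, 65], 'count': 2}
After line 3 (count = len(items) = 3): data = {'items': [26, 39, 65], 'count': 3}

{'items': [26, 39, 65], 'count': 3}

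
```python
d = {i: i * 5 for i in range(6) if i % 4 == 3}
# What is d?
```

{3: 15}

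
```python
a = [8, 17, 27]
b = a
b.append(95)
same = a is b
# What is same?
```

After line 1: a = [8, 17, 27]
After line 2 (b = a is an alias, same object): a = [8, 17, 27], b = [8, 17, 27]
After line 3 (b.append mutates the shared list): a = [8, 17, 27, 95], b = [8, 17, 27, 95]
After line 4 (same = a is b; same object -> True): same = True

True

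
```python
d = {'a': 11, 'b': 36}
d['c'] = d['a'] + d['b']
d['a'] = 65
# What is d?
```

After line 1: d = {'a': 11, 'b': 36}
After line 2 (d['c'] = 11 + 36): d = {'a': 11, 'b': 36, 'c': 47}
After line 3: d = {'a': 65, 'b': 36, 'c': 47}

{'a': 65, 'b': 36, 'c': 47}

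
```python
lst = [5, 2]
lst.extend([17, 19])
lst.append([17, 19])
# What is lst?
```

After line 1: lst = [5, 2]
After line 2 (extend unpacks [17, 19]): lst = [5, 2, 17, 19]
After line 3 (append adds [17, 19] as single element): lst = [5, 2, 17, 19, [17, 19]]

[5, 2, 17, 19, [17, 19]]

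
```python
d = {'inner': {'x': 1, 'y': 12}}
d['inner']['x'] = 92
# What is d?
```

After line 1: d = {'inner': {'x': 1, 'y': 12}}
After line 2 (inner x overwritten): d = {'inner': {'x': 92, 'y': 12}}

{'inner': {'x': 92, 'y': 12}}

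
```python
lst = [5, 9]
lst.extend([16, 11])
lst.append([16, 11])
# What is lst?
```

After line 1: lst = [5, 9]
After line 2 (extend unpacks [16, 11]): lst = [5, 9, 16, 11]
After line 3 (append adds [16, 11] as single element): lst = [5, 9, 16, 11, [16, 11]]

[5, 9, 16, 11, [16, 11]]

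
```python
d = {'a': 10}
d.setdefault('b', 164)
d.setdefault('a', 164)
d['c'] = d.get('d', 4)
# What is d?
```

After line 1: d = {'a': 10}
After line 2 (setdefault adds 'b'=164): d = {'a': 10, 'b': 164}
After line 3 (setdefault 'a' no-op, already exists): d = {'a': 10, 'b': 164}
After line 4 (get('d', 4) returns default since 'd' not in d): d = {'a': 10, 'b': 164, 'c': 4}

{'a': 10, 'b': 164, 'c': 4}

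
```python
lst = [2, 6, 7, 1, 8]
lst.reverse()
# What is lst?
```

[8, 1, 7, 6, 2]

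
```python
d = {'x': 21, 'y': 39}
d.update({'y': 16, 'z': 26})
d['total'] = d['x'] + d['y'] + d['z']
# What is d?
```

After line 1: d = {'x': 21, 'y': 39}
After line 2 (y overwritten, z added): d = {'x': 21, 'y': 16, 'z': 26}
After line 3 (total = 21 + 16 + 26 = 63): d = {'x': 21, 'y': 16, 'z': 26, 'total': 63}

{'x': 21, 'y': 16, 'z': 26, 'total': 63}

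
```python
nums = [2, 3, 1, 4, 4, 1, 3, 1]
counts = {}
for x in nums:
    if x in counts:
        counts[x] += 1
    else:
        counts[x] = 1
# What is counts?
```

Initial: counts = {}, nums = [2, 3, 1, 4, 4, 1, 3, 1]
See 2: counts = {2: 1}
See 3: counts = {2: 1, 3: 1}
See 1: counts = {2: 1, 3: 1, 1: 1}
See 4: counts = {2: 1, 3: 1, 1: 1, 4: 1}
See 4: counts = {2: 1, 3: 1, 1: 1, 4: 2}
See 1: counts = {2: 1, 3: 1, 1: 2, 4: 2}
See 3: counts = {2: 1, 3: 2, 1: 2, 4: 2}
See 1: counts = {2: 1, 3: 2, 1: 3, 4: 2}

{2: 1, 3: 2, 1: 3, 4: 2}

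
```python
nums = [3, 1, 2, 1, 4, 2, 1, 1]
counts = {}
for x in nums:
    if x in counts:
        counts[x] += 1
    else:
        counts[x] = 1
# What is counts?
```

Initial: counts = {}, nums = [3, 1, 2, 1, 4, 2, 1, 1]
See 3: counts = {3: 1}
See 1: counts = {3: 1, 1: 1}
See 2: counts = {3: 1, 1: 1, 2: 1}
See 1: counts = {3: 1, 1: 2, 2: 1}
See 4: counts = {3: 1, 1: 2, 2: 1, 4: 1}
See 2: counts = {3: 1, 1: 2, 2: 2, 4: 1}
See 1: counts = {3: 1, 1: 3, 2: 2, 4: 1}
See 1: counts = {3: 1, 1: 4, 2: 2, 4: 1}

{3: 1, 1: 4, 2: 2, 4: 1}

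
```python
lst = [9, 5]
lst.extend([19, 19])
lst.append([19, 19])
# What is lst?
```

After line 1: lst = [9, 5]
After line 2 (extend unpacks [19, 19]): lst = [9, 5, 19, 19]
After line 3 (append adds [19, 19] as single element): lst = [9, 5, 19, 19, [19, 19]]

[9, 5, 19, 19, [19, 19]]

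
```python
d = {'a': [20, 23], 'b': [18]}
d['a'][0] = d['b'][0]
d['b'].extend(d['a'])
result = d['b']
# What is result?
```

After line 1: d = {'a': [20, 23], 'b': [18]}
After line 2 (a[0] = b[0] = 18): d = {'a': [18, 23], 'b': [18]}
After line 3 (b.extend(a) appends [18, 23]): d = {'a': [18, 23], 'b': [18, 18, 23]}
After line 4: result = d['b'] = [18, 18, 23]

[18, 18, 23]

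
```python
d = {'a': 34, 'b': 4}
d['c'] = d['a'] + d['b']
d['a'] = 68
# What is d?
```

After line 1: d = {'a': 34, 'b': 4}
After line 2 (d['c'] = 34 + 4): d = {'a': 34, 'b': 4, 'c': 38}
After line 3: d = {'a': 68, 'b': 4, 'c': 38}

{'a': 68, 'b': 4, 'c': 38}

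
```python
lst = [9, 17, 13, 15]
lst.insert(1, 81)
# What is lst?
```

[9, 81, 17, 13, 15]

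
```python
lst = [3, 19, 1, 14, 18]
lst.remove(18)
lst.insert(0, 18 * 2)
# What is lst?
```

After line 1: lst = [3, 19, 1, 14, 18]
After line 2 (remove first 18): lst = [3, 19, 1, 14]
After line 3 (insert 36 at index 0): lst = [36, 3, 19, 1, 14]

[36, 3, 19, 1, 14]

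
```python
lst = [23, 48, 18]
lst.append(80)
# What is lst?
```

[23, 48, 18, 80]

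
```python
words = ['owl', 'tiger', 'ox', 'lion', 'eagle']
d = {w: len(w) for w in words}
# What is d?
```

{'owl': 3, 'tiger': 5, 'ox': 2, 'lion': 4, 'eagle': 5}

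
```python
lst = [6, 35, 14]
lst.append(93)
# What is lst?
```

[6, 35, 14, 93]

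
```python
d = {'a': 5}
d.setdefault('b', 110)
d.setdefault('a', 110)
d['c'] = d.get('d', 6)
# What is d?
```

After line 1: d = {'a': 5}
After line 2 (setdefault adds 'b'=110): d = {'a': 5, 'b': 110}
After line 3 (setdefault 'a' no-op, already exists): d = {'a': 5, 'b': 110}
After line 4 (get('d', 6) returns default since 'd' not in d): d = {'a': 5, 'b': 110, 'c': 6}

{'a': 5, 'b': 110, 'c': 6}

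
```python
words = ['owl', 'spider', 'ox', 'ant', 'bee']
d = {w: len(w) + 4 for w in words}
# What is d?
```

{'owl': 7, 'spider': 10, 'ox': 6, 'ant': 7, 'bee': 7}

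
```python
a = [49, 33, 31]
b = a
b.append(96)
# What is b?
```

After line 1: a = [49, 33, 31]
After line 2 (b = a is an alias, same object): a = [49, 33, 31], b = [49, 33, 31]
After line 3 (b.append mutates the shared list): a = [49, 33, 31, 96], b = [49, 33, 31, 96]

[49, 33, 31, 96]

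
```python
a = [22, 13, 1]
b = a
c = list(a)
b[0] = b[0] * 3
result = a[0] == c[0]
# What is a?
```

After line 1: a = [22, 13, 1]
After line 2 (b = a, alias): a = [22, 13, 1], b = [22, 13, 1]
After line 3 (c = list(a) is a copy, new object): c = [22, 13, 1]
After line 4 (b[0] = 22 * 3 = 66; mutates shared a/b): a = b = [66, 13, 1], c = [22, 13, 1]
After line 5 (a[0] = 66, c[0] = 22; result = False)

[66, 13, 1]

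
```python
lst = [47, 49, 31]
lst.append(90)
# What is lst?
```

[47, 49, 31, 90]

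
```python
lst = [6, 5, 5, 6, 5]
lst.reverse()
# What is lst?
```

[5, 6, 5, 5, 6]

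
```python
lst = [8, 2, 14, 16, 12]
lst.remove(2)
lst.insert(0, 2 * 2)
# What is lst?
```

After line 1: lst = [8, 2, 14, 16, 12]
After line 2 (remove first 2): lst = [8, 14, 16, 12]
After line 3 (insert 4 at index 0): lst = [4, 8, 14, 16, 12]

[4, 8, 14, 16, 12]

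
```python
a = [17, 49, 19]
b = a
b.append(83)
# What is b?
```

After line 1: a = [17, 49, 19]
After line 2 (b = a is an alias, same object): a = [17, 49, 19], b = [17, 49, 19]
After line 3 (b.append mutates the shared list): a = [17, 49, 19, 83], b = [17, 49, 19, 83]

[17, 49, 19, 83]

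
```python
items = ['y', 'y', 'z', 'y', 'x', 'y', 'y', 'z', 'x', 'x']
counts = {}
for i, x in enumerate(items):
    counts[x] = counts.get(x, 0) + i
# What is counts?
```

Initial: counts = {}, items = ['y', 'y', 'z', 'y', 'x', 'y', 'y', 'z', 'x', 'x']
i=0, x='y': counts = {'y': 0}
i=1, x='y': counts = {'y': 1}
i=2, x='z': counts = {'y': 1, 'z': 2}
i=3, x='y': counts = {'y': 4, 'z': 2}
i=4, x='x': counts = {'y': 4, 'z': 2, 'x': 4}
i=5, x='y': counts = {'y': 9, 'z': 2, 'x': 4}
i=6, x='y': counts = {'y': 15, 'z': 2, 'x': 4}
i=7, x='z': counts = {'y': 15, 'z': 9, 'x': 4}
i=8, x='x': counts = {'y': 15, 'z': 9, 'x': 12}
i=9, x='x': counts = {'y': 15, 'z': 9, 'x': 21}

{'y': 15, 'z': 9, 'x': 21}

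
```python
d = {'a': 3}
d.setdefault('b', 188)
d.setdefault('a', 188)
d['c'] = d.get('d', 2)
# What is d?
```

After line 1: d = {'a': 3}
After line 2 (setdefault adds 'b'=188): d = {'a': 3, 'b': 188}
After line 3 (setdefault 'a' no-op, already exists): d = {'a': 3, 'b': 188}
After line 4 (get('d', 2) returns default since 'd' not in d): d = {'a': 3, 'b': 188, 'c': 2}

{'a': 3, 'b': 188, 'c': 2}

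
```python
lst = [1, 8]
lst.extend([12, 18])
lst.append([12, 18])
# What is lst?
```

After line 1: lst = [1, 8]
After line 2 (extend unpacks [12, 18]): lst = [1, 8, 12, 18]
After line 3 (append adds [12, 18] as single element): lst = [1, 8, 12, 18, [12, 18]]

[1, 8, 12, 18, [12, 18]]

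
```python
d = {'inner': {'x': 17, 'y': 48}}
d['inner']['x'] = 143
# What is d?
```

After line 1: d = {'inner': {'x': 17, 'y': 48}}
After line 2 (inner x overwritten): d = {'inner': {'x': 143, 'y': 48}}

{'inner': {'x': 143, 'y': 48}}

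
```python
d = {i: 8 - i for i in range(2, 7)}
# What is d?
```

{2: 6, 3: 5, 4: 4, 5: 3, 6: 2}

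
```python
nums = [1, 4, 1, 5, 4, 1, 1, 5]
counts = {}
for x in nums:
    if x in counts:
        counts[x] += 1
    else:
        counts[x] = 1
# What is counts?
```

Initial: counts = {}, nums = [1, 4, 1, 5, 4, 1, 1, 5]
See 1: counts = {1: 1}
See 4: counts = {1: 1, 4: 1}
See 1: counts = {1: 2, 4: 1}
See 5: counts = {1: 2, 4: 1, 5: 1}
See 4: counts = {1: 2, 4: 2, 5: 1}
See 1: counts = {1: 3, 4: 2, 5: 1}
See 1: counts = {1: 4, 4: 2, 5: 1}
See 5: counts = {1: 4, 4: 2, 5: 2}

{1: 4, 4: 2, 5: 2}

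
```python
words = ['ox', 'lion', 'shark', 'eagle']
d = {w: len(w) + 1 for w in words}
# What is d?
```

{'ox': 3, 'lion': 5, 'shark': 6, 'eagle': 6}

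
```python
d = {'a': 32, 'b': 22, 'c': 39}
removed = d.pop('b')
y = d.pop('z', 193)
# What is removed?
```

After line 1: d = {'a': 32, 'b': 22, 'c': 39}
After line 2 (pop 'b' returns 22): d = {'a': 32, 'c': 39}, removed = 22
After line 3 (pop 'z' missing, returns default 193): d = {'a': 32, 'c': 39}, y = 193

22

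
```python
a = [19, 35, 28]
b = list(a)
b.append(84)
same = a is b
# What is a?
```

After line 1: a = [19, 35, 28]
After line 2 (b = list(a) is a shallow copy, new object): a = [19, 35, 28], b = [19, 35, 28]
After line 3 (append only mutates b): a = [19, 35, 28], b = [19, 35, 28, 84]
After line 4 (same = a is b; different objects -> False): same = False

[19, 35, 28]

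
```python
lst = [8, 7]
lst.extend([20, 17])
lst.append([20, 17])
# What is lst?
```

After line 1: lst = [8, 7]
After line 2 (extend unpacks [20, 17]): lst = [8, 7, 20, 17]
After line 3 (append adds [20, 17] as single element): lst = [8, 7, 20, 17, [20, 17]]

[8, 7, 20, 17, [20, 17]]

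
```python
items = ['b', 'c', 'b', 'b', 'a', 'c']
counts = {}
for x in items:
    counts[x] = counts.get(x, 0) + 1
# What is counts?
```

Initial: counts = {}, items = ['b', 'c', 'b', 'b', 'a', 'c']
See 'b': counts = {'b': 1}
See 'c': counts = {'b': 1, 'c': 1}
See 'b': counts = {'b': 2, 'c': 1}
See 'b': counts = {'b': 3, 'c': 1}
See 'a': counts = {'b': 3, 'c': 1, 'a': 1}
See 'c': counts = {'b': 3, 'c': 2, 'a': 1}

{'b': 3, 'c': 2, 'a': 1}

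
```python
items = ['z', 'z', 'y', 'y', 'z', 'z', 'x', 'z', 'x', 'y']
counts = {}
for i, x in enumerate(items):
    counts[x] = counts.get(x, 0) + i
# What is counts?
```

Initial: counts = {}, items = ['z', 'z', 'y', 'y', 'z', 'z', 'x', 'z', 'x', 'y']
i=0, x='z': counts = {'z': 0}
i=1, x='z': counts = {'z': 1}
i=2, x='y': counts = {'z': 1, 'y': 2}
i=3, x='y': counts = {'z': 1, 'y': 5}
i=4, x='z': counts = {'z': 5, 'y': 5}
i=5, x='z': counts = {'z': 10, 'y': 5}
i=6, x='x': counts = {'z': 10, 'y': 5, 'x': 6}
i=7, x='z': counts = {'z': 17, 'y': 5, 'x': 6}
i=8, x='x': counts = {'z': 17, 'y': 5, 'x': 14}
i=9, x='y': counts = {'z': 17, 'y': 14, 'x': 14}

{'z': 17, 'y': 14, 'x': 14}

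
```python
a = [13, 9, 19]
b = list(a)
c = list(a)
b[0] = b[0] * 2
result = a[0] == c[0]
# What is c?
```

After line 1: a = [13, 9, 19]
After line 2 (b = list(a), copy): a = [13, 9, 19], b = [13, 9, 19]
After line 3 (c = list(a) is a copy, new object): c = [13, 9, 19]
After line 4 (b[0] = 13 * 2 = 26; only b mutates (copy)): a = [13, 9, 19], b = [26, 9, 19], c = [13, 9, 19]
After line 5 (a[0] = 13, c[0] = 13; result = True)

[13, 9, 19]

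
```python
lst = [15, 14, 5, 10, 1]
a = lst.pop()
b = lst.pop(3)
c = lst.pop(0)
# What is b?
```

After line 1: lst = [15, 14, 5, 10, 1]
After line 2 (pop() -> a = 1): lst = [15, 14, 5, 10]
After line 3 (pop(3) -> b = 10): lst = [15, 14, 5]
After line 4 (pop(0) -> c = 15): lst = [14, 5]

10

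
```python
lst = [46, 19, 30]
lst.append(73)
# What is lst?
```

[46, 19, 30, 73]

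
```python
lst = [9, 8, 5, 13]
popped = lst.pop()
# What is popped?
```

13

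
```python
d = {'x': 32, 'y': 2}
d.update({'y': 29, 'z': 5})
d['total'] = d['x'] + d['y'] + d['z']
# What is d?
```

After line 1: d = {'x': 32, 'y': 2}
After line 2 (y overwritten, z added): d = {'x': 32, 'y': 29, 'z': 5}
After line 3 (total = 32 + 29 + 5 = 66): d = {'x': 32, 'y': 29, 'z': 5, 'total': 66}

{'x': 32, 'y': 29, 'z': 5, 'total': 66}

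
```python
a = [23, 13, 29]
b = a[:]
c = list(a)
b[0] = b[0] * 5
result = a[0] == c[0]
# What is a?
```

After line 1: a = [23, 13, 29]
After line 2 (b = a[:], copy): a = [23, 13, 29], b = [23, 13, 29]
After line 3 (c = list(a) is a copy, new object): c = [23, 13, 29]
After line 4 (b[0] = 23 * 5 = 115; only b mutates (copy)): a = [23, 13, 29], b = [115, 13, 29], c = [23, 13, 29]
After line 5 (a[0] = 23, c[0] = 23; result = True)

[23, 13, 29]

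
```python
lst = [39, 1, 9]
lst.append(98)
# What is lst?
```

[39, 1, 9, 98]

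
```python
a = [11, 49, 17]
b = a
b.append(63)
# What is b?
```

After line 1: a = [11, 49, 17]
After line 2 (b = a is an alias, same object): a = [11, 49, 17], b = [11, 49, 17]
After line 3 (b.append mutates the shared list): a = [11, 49, 17, 63], b = [11, 49, 17, 63]

[11, 49, 17, 63]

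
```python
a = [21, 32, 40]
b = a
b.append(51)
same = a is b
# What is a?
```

After line 1: a = [21, 32, 40]
After line 2 (b = a is an alias, same object): a = [21, 32, 40], b = [21, 32, 40]
After line 3 (b.append mutates the shared list): a = [21, 32, 40, 51], b = [21, 32, 40, 51]
After line 4 (same = a is b; same object -> True): same = True

[21, 32, 40, 51]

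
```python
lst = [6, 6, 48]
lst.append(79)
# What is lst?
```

[6, 6, 48, 79]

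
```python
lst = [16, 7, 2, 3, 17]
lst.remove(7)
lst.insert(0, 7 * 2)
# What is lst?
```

After line 1: lst = [16, 7, 2, 3, 17]
After line 2 (remove first 7): lst = [16, 2, 3, 17]
After line 3 (insert 14 at index 0): lst = [14, 16, 2, 3, 17]

[14, 16, 2, 3, 17]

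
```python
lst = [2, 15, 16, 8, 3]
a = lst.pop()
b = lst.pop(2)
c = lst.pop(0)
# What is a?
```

After line 1: lst = [2, 15, 16, 8, 3]
After line 2 (pop() -> a = 3): lst = [2, 15, 16, 8]
After line 3 (pop(2) -> b = 16): lst = [2, 15, 8]
After line 4 (pop(0) -> c = 2): lst = [15, 8]

3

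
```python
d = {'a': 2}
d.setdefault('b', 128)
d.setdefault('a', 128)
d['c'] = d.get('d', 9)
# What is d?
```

After line 1: d = {'a': 2}
After line 2 (setdefault adds 'b'=128): d = {'a': 2, 'b': 128}
After line 3 (setdefault 'a' no-op, already exists): d = {'a': 2, 'b': 128}
After line 4 (get('d', 9) returns default since 'd' not in d): d = {'a': 2, 'b': 128, 'c': 9}

{'a': 2, 'b': 128, 'c': 9}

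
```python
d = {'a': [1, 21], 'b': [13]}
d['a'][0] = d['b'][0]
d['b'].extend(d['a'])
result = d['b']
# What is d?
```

After line 1: d = {'a': [1, 21], 'b': [13]}
After line 2 (a[0] = b[0] = 13): d = {'a': [13, 21], 'b': [13]}
After line 3 (b.extend(a) appends [13, 21]): d = {'a': [13, 21], 'b': [13, 13, 21]}
After line 4: result = d['b'] = [13, 13, 21]

{'a': [13, 21], 'b': [13, 13, 21]}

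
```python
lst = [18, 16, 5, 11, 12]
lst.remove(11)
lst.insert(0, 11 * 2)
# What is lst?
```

After line 1: lst = [18, 16, 5, 11, 12]
After line 2 (remove first 11): lst = [18, 16, 5, 12]
After line 3 (insert 22 at index 0): lst = [22, 18, 16, 5, 12]

[22, 18, 16, 5, 12]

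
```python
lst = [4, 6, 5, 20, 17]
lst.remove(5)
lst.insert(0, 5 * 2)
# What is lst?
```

After line 1: lst = [4, 6, 5, 20, 17]
After line 2 (remove first 5): lst = [4, 6, 20, 17]
After line 3 (insert 10 at index 0): lst = [10, 4, 6, 20, 17]

[10, 4, 6, 20, 17]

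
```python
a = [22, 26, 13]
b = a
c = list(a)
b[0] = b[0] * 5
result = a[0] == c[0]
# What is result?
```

After line 1: a = [22, 26, 13]
After line 2 (b = a, alias): a = [22, 26, 13], b = [22, 26, 13]
After line 3 (c = list(a) is a copy, new object): c = [22, 26, 13]
After line 4 (b[0] = 22 * 5 = 110; mutates shared a/b): a = b = [110, 26, 13], c = [22, 26, 13]
After line 5 (a[0] = 110, c[0] = 22; result = False)

False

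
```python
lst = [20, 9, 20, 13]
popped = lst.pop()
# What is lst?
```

[20, 9, 20]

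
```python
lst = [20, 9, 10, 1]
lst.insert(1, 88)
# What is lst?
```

[20, 88, 9, 10, 1]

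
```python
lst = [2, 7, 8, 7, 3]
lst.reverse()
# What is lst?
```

[3, 7, 8, 7, 2]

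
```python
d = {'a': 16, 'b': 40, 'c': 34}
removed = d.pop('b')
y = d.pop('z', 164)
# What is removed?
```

After line 1: d = {'a': 16, 'b': 40, 'c': 34}
After line 2 (pop 'b' returns 40): d = {'a': 16, 'c': 34}, removed = 40
After line 3 (pop 'z' missing, returns default 164): d = {'a': 16, 'c': 34}, y = 164

40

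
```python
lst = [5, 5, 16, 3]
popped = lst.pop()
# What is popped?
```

3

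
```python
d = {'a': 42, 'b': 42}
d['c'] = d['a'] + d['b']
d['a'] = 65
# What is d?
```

After line 1: d = {'a': 42, 'b': 42}
After line 2 (d['c'] = 42 + 42): d = {'a': 42, 'b': 42, 'c': 84}
After line 3: d = {'a': 65, 'b': 42, 'c': 84}

{'a': 65, 'b': 42, 'c': 84}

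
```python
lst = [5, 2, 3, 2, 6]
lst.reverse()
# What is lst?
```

[6, 2, 3, 2, 5]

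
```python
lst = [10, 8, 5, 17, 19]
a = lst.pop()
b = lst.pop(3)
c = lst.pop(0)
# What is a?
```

After line 1: lst = [10, 8, 5, 17, 19]
After line 2 (pop() -> a = 19): lst = [10, 8, 5, 17]
After line 3 (pop(3) -> b = 17): lst = [10, 8, 5]
After line 4 (pop(0) -> c = 10): lst = [8, 5]

19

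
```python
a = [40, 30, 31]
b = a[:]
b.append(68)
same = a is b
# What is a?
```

After line 1: a = [40, 30, 31]
After line 2 (b = a[:] is a shallow copy, new object): a = [40, 30, 31], b = [40, 30, 31]
After line 3 (append only mutates b): a = [40, 30, 31], b = [40, 30, 31, 68]
After line 4 (same = a is b; different objects -> False): same = False

[40, 30, 31]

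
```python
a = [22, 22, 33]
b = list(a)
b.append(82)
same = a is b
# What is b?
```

After line 1: a = [22, 22, 33]
After line 2 (b = list(a) is a shallow copy, new object): a = [22, 22, 33], b = [22, 22, 33]
After line 3 (append only mutates b): a = [22, 22, 33], b = [22, 22, 33, 82]
After line 4 (same = a is b; different objects -> False): same = False

[22, 22, 33, 82]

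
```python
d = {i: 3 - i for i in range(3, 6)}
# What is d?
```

{3: 0, 4: -1, 5: -2}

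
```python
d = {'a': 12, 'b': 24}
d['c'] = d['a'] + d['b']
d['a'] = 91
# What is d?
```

After line 1: d = {'a': 12, 'b': 24}
After line 2 (d['c'] = 12 + 24): d = {'a': 12, 'b': 24, 'c': 36}
After line 3: d = {'a': 91, 'b': 24, 'c': 36}

{'a': 91, 'b': 24, 'c': 36}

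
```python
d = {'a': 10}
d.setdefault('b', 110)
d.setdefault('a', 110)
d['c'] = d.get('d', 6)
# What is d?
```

After line 1: d = {'a': 10}
After line 2 (setdefault adds 'b'=110): d = {'a': 10, 'b': 110}
After line 3 (setdefault 'a' no-op, already exists): d = {'a': 10, 'b': 110}
After line 4 (get('d', 6) returns default since 'd' not in d): d = {'a': 10, 'b': 110, 'c': 6}

{'a': 10, 'b': 110, 'c': 6}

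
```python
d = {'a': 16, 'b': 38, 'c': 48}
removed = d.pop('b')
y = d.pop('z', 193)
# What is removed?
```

After line 1: d = {'a': 16, 'b': 38, 'c': 48}
After line 2 (pop 'b' returns 38): d = {'a': 16, 'c': 48}, removed = 38
After line 3 (pop 'z' missing, returns default 193): d = {'a': 16, 'c': 48}, y = 193

38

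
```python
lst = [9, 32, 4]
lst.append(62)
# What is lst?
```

[9, 32, 4, 62]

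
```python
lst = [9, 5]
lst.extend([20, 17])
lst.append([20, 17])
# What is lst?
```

After line 1: lst = [9, 5]
After line 2 (extend unpacks [20, 17]): lst = [9, 5, 20, 17]
After line 3 (append adds [20, 17] as single element): lst = [9, 5, 20, 17, [20, 17]]

[9, 5, 20, 17, [20, 17]]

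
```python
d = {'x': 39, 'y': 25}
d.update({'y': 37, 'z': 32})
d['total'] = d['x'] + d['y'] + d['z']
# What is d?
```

After line 1: d = {'x': 39, 'y': 25}
After line 2 (y overwritten, z added): d = {'x': 39, 'y': 37, 'z': 32}
After line 3 (total = 39 + 37 + 32 = 108): d = {'x': 39, 'y': 37, 'z': 32, 'total': 108}

{'x': 39, 'y': 37, 'z': 32, 'total': 108}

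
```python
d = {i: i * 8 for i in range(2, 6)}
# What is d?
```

{2: 16, 3: 24, 4: 32, 5: 40}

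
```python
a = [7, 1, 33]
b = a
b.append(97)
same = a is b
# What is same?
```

After line 1: a = [7, 1, 33]
After line 2 (b = a is an alias, same object): a = [7, 1, 33], b = [7, 1, 33]
After line 3 (b.append mutates the shared list): a = [7, 1, 33, 97], b = [7, 1, 33, 97]
After line 4 (same = a is b; same object -> True): same = True

True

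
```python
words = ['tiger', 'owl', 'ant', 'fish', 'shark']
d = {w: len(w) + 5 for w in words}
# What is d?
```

{'tiger': 10, 'owl': 8, 'ant': 8, 'fish': 9, 'shark': 10}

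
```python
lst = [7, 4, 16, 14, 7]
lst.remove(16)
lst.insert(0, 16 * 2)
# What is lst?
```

After line 1: lst = [7, 4, 16, 14, 7]
After line 2 (remove first 16): lst = [7, 4, 14, 7]
After line 3 (insert 32 at index 0): lst = [32, 7, 4, 14, 7]

[32, 7, 4, 14, 7]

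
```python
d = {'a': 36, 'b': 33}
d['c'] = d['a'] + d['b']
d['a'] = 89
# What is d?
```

After line 1: d = {'a': 36, 'b': 33}
After line 2 (d['c'] = 36 + 33): d = {'a': 36, 'b': 33, 'c': 69}
After line 3: d = {'a': 89, 'b': 33, 'c': 69}

{'a': 89, 'b': 33, 'c': 69}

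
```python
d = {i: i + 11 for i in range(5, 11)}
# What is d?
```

{5: 16, 6: 17, 7: 18, 8: 19, 9: 20, 10: 21}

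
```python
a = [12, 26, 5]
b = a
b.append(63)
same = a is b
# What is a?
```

After line 1: a = [12, 26, 5]
After line 2 (b = a is an alias, same object): a = [12, 26, 5], b = [12, 26, 5]
After line 3 (b.append mutates the shared list): a = [12, 26, 5, 63], b = [12, 26, 5, 63]
After line 4 (same = a is b; same object -> True): same = True

[12, 26, 5, 63]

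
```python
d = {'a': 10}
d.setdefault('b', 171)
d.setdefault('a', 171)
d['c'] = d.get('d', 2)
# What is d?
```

After line 1: d = {'a': 10}
After line 2 (setdefault adds 'b'=171): d = {'a': 10, 'b': 171}
After line 3 (setdefault 'a' no-op, already exists): d = {'a': 10, 'b': 171}
After line 4 (get('d', 2) returns default since 'd' not in d): d = {'a': 10, 'b': 171, 'c': 2}

{'a': 10, 'b': 171, 'c': 2}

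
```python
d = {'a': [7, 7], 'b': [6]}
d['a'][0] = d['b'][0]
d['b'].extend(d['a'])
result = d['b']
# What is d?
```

After line 1: d = {'a': [7, 7], 'b': [6]}
After line 2 (a[0] = b[0] = 6): d = {'a': [6, 7], 'b': [6]}
After line 3 (b.extend(a) appends [6, 7]): d = {'a': [6, 7], 'b': [6, 6, 7]}
After line 4: result = d['b'] = [6, 6, 7]

{'a': [6, 7], 'b': [6, 6, 7]}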